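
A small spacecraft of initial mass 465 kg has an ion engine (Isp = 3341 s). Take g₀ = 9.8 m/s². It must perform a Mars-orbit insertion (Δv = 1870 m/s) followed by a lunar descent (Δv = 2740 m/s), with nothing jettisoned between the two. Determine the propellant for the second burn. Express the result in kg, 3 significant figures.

v_e = Isp · g₀ = 3341 × 9.8 = 32741.8 m/s.
After the first burn: m = 465 × exp(−1870/32741.8) = 465 × 0.94449 = 439.188 kg.
After the second burn: m = 439.188 × exp(−2740/32741.8) = 439.188 × 0.91972 = 403.93 kg.
Second-burn propellant = 439.188 − 403.93 = 35.258 kg.

propellant for the second burn ≈ 35.3 kg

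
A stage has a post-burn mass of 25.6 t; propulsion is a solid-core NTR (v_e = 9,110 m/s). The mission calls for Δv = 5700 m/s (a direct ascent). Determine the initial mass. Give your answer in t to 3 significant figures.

initial mass ≈ 47.9 t

m₀/m_f = exp(Δv / v_e) = exp(5700 / 9110.0) = exp(0.6257) = 1.8695.
m₀ = m_f × 1.8695 = 25.6 × 1.8695 = 47.8592 t.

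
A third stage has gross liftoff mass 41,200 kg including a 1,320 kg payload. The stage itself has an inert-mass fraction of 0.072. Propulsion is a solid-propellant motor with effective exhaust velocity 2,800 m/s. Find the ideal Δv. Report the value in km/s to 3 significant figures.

Δv ≈ 6.40 km/s

Stage wet mass = m₀ − payload = 41,200 − 1,320 = 39,880 kg.
Stage dry mass = ε × stage wet mass = 0.072 × 39,880 = 2,871.36 kg.
Burnout mass m_f = stage dry + payload = 2,871.36 + 1,320 = 4,191.36 kg.
By the Tsiolkovsky rocket equation, Δv = v_e · ln(41,200/4,191.36) = 2800.0 × ln(9.83) = 2800.0 × 2.2854 ≈ 6399 m/s.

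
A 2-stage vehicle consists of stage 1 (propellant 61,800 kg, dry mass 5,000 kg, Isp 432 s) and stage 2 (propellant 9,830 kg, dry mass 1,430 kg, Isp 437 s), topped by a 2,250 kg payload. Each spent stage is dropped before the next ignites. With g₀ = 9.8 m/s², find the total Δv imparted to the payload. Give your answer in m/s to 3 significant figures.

Ignition mass of stage 1 = 61,800+5,000 + 9,830+1,430 + 2,250 = 80,310 kg.
Stage 1: m₀ = 80,310 kg, m_f = 80,310 − 61,800 = 18,510 kg; Δv = 432×9.8×ln(4.339) = 4233.6×1.4676 ≈ 6213 m/s.
Stage 2: m₀ = 13,510 kg, m_f = 13,510 − 9,830 = 3,680 kg; Δv = 437×9.8×ln(3.671) = 4282.6×1.3005 ≈ 5570 m/s.
Total Δv = 6213 + 5570 = 11783 m/s.

Δv ≈ 11800 m/s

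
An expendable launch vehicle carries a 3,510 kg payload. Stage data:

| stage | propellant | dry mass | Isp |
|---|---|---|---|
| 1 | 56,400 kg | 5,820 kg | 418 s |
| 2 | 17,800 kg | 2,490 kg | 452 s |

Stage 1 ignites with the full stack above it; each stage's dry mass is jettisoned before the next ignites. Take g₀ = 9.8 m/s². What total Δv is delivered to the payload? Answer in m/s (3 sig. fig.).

Ignition mass of stage 1 = 56,400+5,820 + 17,800+2,490 + 3,510 = 86,020 kg.
Stage 1: m₀ = 86,020 kg, m_f = 86,020 − 56,400 = 29,620 kg; Δv = 418×9.8×ln(2.904) = 4096.4×1.0661 ≈ 4367 m/s.
Stage 2: m₀ = 23,800 kg, m_f = 23,800 − 17,800 = 6,000 kg; Δv = 452×9.8×ln(3.967) = 4429.6×1.3779 ≈ 6104 m/s.
Total Δv = 4367 + 6104 = 10471 m/s.

Δv ≈ 10500 m/s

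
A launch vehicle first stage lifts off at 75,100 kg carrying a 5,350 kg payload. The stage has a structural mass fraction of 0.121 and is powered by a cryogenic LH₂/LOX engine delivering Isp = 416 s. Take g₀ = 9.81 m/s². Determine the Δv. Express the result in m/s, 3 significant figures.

Δv ≈ 6920 m/s

Stage wet mass = m₀ − payload = 75,100 − 5,350 = 69,750 kg.
Stage dry mass = ε × stage wet mass = 0.121 × 69,750 = 8,439.75 kg.
Burnout mass m_f = stage dry + payload = 8,439.75 + 5,350 = 13,789.75 kg.
v_e = Isp · g₀ = 416 × 9.81 = 4081.0 m/s.
From the ideal rocket equation, Δv = v_e · ln(75,100/13,789.75) = 4081.0 × ln(5.446) = 4081.0 × 1.6949 ≈ 6917 m/s.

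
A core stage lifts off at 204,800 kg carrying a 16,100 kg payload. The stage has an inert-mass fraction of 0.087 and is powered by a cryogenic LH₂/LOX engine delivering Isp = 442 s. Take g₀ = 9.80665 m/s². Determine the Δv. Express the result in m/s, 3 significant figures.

Stage wet mass = m₀ − payload = 204,800 − 16,100 = 188,700 kg.
Stage dry mass = ε × stage wet mass = 0.087 × 188,700 = 16,416.9 kg.
Burnout mass m_f = stage dry + payload = 16,416.9 + 16,100 = 32,516.9 kg.
v_e = Isp · g₀ = 442 × 9.80665 = 4334.5 m/s.
By the Tsiolkovsky rocket equation, Δv = v_e · ln(204,800/32,516.9) = 4334.5 × ln(6.298) = 4334.5 × 1.8403 ≈ 7977 m/s.

Δv ≈ 7980 m/s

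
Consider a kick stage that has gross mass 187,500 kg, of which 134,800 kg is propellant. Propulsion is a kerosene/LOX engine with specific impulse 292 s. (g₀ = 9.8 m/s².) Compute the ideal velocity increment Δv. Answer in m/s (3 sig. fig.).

v_e = Isp · g₀ = 292 × 9.8 = 2861.6 m/s.
m_f = m₀ − m_prop = 187,500 − 134,800 = 52,700 kg.
Using Δv = v_e ln(m₀/m_f): Δv = v_e · ln(m₀/m_f) = 2861.6 × ln(3.558) = 2861.6 × 1.2692 ≈ 3631.8 m/s.

Δv ≈ 3630 m/s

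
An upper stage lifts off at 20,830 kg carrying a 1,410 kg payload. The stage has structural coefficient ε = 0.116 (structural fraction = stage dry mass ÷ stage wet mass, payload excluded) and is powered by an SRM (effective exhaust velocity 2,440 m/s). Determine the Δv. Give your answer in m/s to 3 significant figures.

Δv ≈ 4240 m/s

Stage wet mass = m₀ − payload = 20,830 − 1,410 = 19,420 kg.
Stage dry mass = ε × stage wet mass = 0.116 × 19,420 = 2,252.72 kg.
Burnout mass m_f = stage dry + payload = 2,252.72 + 1,410 = 3,662.72 kg.
Δv = v_e · ln(20,830/3,662.72) = 2440.0 × ln(5.687) = 2440.0 × 1.7382 ≈ 4241 m/s.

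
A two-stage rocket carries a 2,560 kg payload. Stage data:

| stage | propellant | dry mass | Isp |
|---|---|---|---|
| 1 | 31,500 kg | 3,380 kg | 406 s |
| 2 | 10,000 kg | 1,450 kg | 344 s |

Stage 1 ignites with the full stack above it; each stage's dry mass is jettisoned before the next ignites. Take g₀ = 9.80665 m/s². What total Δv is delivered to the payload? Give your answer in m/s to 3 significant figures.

Ignition mass of stage 1 = 31,500+3,380 + 10,000+1,450 + 2,560 = 48,890 kg.
Stage 1: m₀ = 48,890 kg, m_f = 48,890 − 31,500 = 17,390 kg; Δv = 406×9.80665×ln(2.811) = 3981.5×1.0337 ≈ 4116 m/s.
Stage 2: m₀ = 14,010 kg, m_f = 14,010 − 10,000 = 4,010 kg; Δv = 344×9.80665×ln(3.494) = 3373.5×1.2510 ≈ 4220 m/s.
Total Δv = 4116 + 4220 = 8336 m/s.

Δv ≈ 8340 m/s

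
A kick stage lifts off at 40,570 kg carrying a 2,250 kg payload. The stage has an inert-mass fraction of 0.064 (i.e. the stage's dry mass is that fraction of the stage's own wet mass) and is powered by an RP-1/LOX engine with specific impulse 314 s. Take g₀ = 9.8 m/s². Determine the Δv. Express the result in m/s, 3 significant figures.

Δv ≈ 6630 m/s

Stage wet mass = m₀ − payload = 40,570 − 2,250 = 38,320 kg.
Stage dry mass = ε × stage wet mass = 0.064 × 38,320 = 2,452.48 kg.
Burnout mass m_f = stage dry + payload = 2,452.48 + 2,250 = 4,702.48 kg.
v_e = Isp · g₀ = 314 × 9.8 = 3077.2 m/s.
Rocket equation: Δv = v_e · ln(40,570/4,702.48) = 3077.2 × ln(8.627) = 3077.2 × 2.1549 ≈ 6631 m/s.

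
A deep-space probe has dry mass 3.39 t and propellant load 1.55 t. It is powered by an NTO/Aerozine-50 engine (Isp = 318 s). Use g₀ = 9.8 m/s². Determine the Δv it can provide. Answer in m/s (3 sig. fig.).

v_e = Isp · g₀ = 318 × 9.8 = 3116.4 m/s.
m₀ = m_dry + m_prop = 3.39 + 1.55 = 4.94 t.
Δv = v_e · ln(m₀/m_f) = 3116.4 × ln(1.457) = 3116.4 × 0.3765 ≈ 1173.4 m/s.

Δv ≈ 1170 m/s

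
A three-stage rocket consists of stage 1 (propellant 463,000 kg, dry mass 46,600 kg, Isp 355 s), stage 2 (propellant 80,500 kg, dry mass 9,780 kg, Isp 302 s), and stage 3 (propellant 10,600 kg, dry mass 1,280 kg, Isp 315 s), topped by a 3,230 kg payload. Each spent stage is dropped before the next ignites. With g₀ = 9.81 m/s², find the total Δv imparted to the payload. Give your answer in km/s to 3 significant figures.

Ignition mass of stage 1 = 463,000+46,600 + 80,500+9,780 + 10,600+1,280 + 3,230 = 614,990 kg.
Stage 1: m₀ = 614,990 kg, m_f = 614,990 − 463,000 = 151,990 kg; Δv = 355×9.81×ln(4.046) = 3482.6×1.3978 ≈ 4868 m/s.
Stage 2: m₀ = 105,390 kg, m_f = 105,390 − 80,500 = 24,890 kg; Δv = 302×9.81×ln(4.234) = 2962.6×1.4432 ≈ 4276 m/s.
Stage 3: m₀ = 15,110 kg, m_f = 15,110 − 10,600 = 4,510 kg; Δv = 315×9.81×ln(3.35) = 3090.2×1.2091 ≈ 3736 m/s.
Total Δv = 4868 + 4276 + 3736 = 12880 m/s.

Δv ≈ 12.9 km/s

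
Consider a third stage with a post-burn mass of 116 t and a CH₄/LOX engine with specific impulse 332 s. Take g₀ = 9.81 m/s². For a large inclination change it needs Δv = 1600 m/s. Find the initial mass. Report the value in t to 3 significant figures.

v_e = Isp · g₀ = 332 × 9.81 = 3256.9 m/s.
m₀/m_f = exp(Δv / v_e) = exp(1600 / 3256.9) = exp(0.4913) = 1.6344.
m₀ = m_f × 1.6344 = 116 × 1.6344 = 189.59 t.

initial mass ≈ 190 t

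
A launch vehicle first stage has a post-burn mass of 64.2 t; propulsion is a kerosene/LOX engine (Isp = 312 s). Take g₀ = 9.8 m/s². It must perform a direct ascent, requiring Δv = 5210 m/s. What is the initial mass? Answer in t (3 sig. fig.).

v_e = Isp · g₀ = 312 × 9.8 = 3057.6 m/s.
By the Tsiolkovsky rocket equation, m₀/m_f = exp(Δv / v_e) = exp(5210 / 3057.6) = exp(1.7040) = 5.4956.
m₀ = m_f × 5.4956 = 64.2 × 5.4956 = 352.818 t.

initial mass ≈ 353 t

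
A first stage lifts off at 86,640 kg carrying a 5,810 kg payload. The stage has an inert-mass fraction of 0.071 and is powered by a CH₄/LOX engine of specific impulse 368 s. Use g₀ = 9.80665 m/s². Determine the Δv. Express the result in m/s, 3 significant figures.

Δv ≈ 7270 m/s

Stage wet mass = m₀ − payload = 86,640 − 5,810 = 80,830 kg.
Stage dry mass = ε × stage wet mass = 0.071 × 80,830 = 5,738.93 kg.
Burnout mass m_f = stage dry + payload = 5,738.93 + 5,810 = 11,548.93 kg.
v_e = Isp · g₀ = 368 × 9.80665 = 3608.8 m/s.
Rocket equation: Δv = v_e · ln(86,640/11,548.93) = 3608.8 × ln(7.502) = 3608.8 × 2.0152 ≈ 7272 m/s.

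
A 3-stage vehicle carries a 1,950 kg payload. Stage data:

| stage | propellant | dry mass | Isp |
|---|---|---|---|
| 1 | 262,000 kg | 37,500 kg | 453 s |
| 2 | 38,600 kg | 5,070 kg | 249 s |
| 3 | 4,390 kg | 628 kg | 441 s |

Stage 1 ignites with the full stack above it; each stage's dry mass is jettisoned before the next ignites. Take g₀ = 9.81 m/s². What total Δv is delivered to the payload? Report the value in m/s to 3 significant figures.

Δv ≈ 13900 m/s

Ignition mass of stage 1 = 262,000+37,500 + 38,600+5,070 + 4,390+628 + 1,950 = 350,138 kg.
Stage 1: m₀ = 350,138 kg, m_f = 350,138 − 262,000 = 88,138 kg; Δv = 453×9.81×ln(3.973) = 4443.9×1.3794 ≈ 6130 m/s.
Stage 2: m₀ = 50,638 kg, m_f = 50,638 − 38,600 = 12,038 kg; Δv = 249×9.81×ln(4.207) = 2442.7×1.4366 ≈ 3509 m/s.
Stage 3: m₀ = 6,968 kg, m_f = 6,968 − 4,390 = 2,578 kg; Δv = 441×9.81×ln(2.703) = 4326.2×0.9943 ≈ 4302 m/s.
Total Δv = 6130 + 3509 + 4302 = 13941 m/s.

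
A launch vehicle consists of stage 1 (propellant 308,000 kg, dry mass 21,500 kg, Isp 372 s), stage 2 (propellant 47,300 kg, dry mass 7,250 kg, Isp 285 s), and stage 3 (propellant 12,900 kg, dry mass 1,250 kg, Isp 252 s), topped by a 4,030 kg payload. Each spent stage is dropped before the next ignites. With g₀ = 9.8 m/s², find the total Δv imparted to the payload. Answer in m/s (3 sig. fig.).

Δv ≈ 11300 m/s

Ignition mass of stage 1 = 308,000+21,500 + 47,300+7,250 + 12,900+1,250 + 4,030 = 402,230 kg.
Stage 1: m₀ = 402,230 kg, m_f = 402,230 − 308,000 = 94,230 kg; Δv = 372×9.8×ln(4.269) = 3645.6×1.4513 ≈ 5291 m/s.
Stage 2: m₀ = 72,730 kg, m_f = 72,730 − 47,300 = 25,430 kg; Δv = 285×9.8×ln(2.86) = 2793.0×1.0508 ≈ 2935 m/s.
Stage 3: m₀ = 18,180 kg, m_f = 18,180 − 12,900 = 5,280 kg; Δv = 252×9.8×ln(3.443) = 2469.6×1.2364 ≈ 3053 m/s.
Total Δv = 5291 + 2935 + 3053 = 11279 m/s.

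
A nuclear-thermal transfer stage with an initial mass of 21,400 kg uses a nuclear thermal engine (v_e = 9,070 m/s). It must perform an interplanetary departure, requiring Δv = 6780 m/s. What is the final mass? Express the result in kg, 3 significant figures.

final mass ≈ 10100 kg

m₀/m_f = exp(Δv / v_e) = exp(6780 / 9070.0) = exp(0.7475) = 2.1118.
m_f = m₀ / 2.1118 = 21,400 / 2.1118 = 10,133.5 kg.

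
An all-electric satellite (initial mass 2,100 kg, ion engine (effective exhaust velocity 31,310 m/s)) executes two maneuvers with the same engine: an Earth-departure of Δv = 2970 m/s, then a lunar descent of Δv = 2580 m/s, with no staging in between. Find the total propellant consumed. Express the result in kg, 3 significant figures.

total propellant consumed ≈ 341 kg

After the first burn: m = 2100 × exp(−2970/31310.0) = 2100 × 0.90950 = 1,909.95 kg.
After the second burn: m = 1,909.95 × exp(−2580/31310.0) = 1,909.95 × 0.92090 = 1,758.87 kg.
Total propellant = m₀ − m_final = 2100 − 1,758.87 = 341.13 kg.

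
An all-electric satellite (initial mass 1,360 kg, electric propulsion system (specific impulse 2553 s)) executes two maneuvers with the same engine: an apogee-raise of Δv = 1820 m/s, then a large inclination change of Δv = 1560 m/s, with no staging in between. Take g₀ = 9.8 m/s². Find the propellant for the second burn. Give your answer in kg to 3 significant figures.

propellant for the second burn ≈ 76.4 kg

v_e = Isp · g₀ = 2553 × 9.8 = 25019.4 m/s.
After the first burn: m = 1360 × exp(−1820/25019.4) = 1360 × 0.92984 = 1,264.58 kg.
After the second burn: m = 1,264.58 × exp(−1560/25019.4) = 1,264.58 × 0.93955 = 1,188.14 kg.
Second-burn propellant = 1,264.58 − 1,188.14 = 76.44 kg.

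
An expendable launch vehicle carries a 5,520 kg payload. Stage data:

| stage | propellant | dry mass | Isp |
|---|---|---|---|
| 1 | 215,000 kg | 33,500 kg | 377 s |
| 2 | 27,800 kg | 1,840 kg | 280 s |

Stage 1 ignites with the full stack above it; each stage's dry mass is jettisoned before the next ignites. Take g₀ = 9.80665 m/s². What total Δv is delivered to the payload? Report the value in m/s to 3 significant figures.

Δv ≈ 9540 m/s

Ignition mass of stage 1 = 215,000+33,500 + 27,800+1,840 + 5,520 = 283,660 kg.
Stage 1: m₀ = 283,660 kg, m_f = 283,660 − 215,000 = 68,660 kg; Δv = 377×9.80665×ln(4.131) = 3697.1×1.4186 ≈ 5245 m/s.
Stage 2: m₀ = 35,160 kg, m_f = 35,160 − 27,800 = 7,360 kg; Δv = 280×9.80665×ln(4.777) = 2745.9×1.5638 ≈ 4294 m/s.
Total Δv = 5245 + 4294 = 9539 m/s.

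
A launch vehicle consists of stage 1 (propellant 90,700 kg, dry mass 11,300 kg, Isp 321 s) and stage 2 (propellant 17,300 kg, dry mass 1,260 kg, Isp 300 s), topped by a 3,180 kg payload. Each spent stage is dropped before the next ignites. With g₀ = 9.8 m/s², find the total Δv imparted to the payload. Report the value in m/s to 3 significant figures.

Δv ≈ 8820 m/s

Ignition mass of stage 1 = 90,700+11,300 + 17,300+1,260 + 3,180 = 123,740 kg.
Stage 1: m₀ = 123,740 kg, m_f = 123,740 − 90,700 = 33,040 kg; Δv = 321×9.8×ln(3.745) = 3145.8×1.3205 ≈ 4154 m/s.
Stage 2: m₀ = 21,740 kg, m_f = 21,740 − 17,300 = 4,440 kg; Δv = 300×9.8×ln(4.896) = 2940.0×1.5885 ≈ 4670 m/s.
Total Δv = 4154 + 4670 = 8824 m/s.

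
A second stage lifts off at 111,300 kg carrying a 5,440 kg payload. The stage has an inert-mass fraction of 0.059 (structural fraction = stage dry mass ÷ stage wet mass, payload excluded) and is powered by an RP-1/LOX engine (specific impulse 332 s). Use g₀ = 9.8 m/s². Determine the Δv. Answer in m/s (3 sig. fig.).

Stage wet mass = m₀ − payload = 111,300 − 5,440 = 105,860 kg.
Stage dry mass = ε × stage wet mass = 0.059 × 105,860 = 6,245.74 kg.
Burnout mass m_f = stage dry + payload = 6,245.74 + 5,440 = 11,685.74 kg.
v_e = Isp · g₀ = 332 × 9.8 = 3253.6 m/s.
Δv = v_e · ln(111,300/11,685.74) = 3253.6 × ln(9.524) = 3253.6 × 2.2539 ≈ 7333 m/s.

Δv ≈ 7330 m/s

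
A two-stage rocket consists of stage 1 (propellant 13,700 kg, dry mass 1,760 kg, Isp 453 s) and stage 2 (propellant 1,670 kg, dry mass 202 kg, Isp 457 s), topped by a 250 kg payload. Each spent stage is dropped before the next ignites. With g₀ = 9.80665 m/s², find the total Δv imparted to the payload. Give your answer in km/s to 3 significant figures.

Δv ≈ 13.6 km/s

Ignition mass of stage 1 = 13,700+1,760 + 1,670+202 + 250 = 17,582 kg.
Stage 1: m₀ = 17,582 kg, m_f = 17,582 − 13,700 = 3,882 kg; Δv = 453×9.80665×ln(4.529) = 4442.4×1.5105 ≈ 6710 m/s.
Stage 2: m₀ = 2,122 kg, m_f = 2,122 − 1,670 = 452 kg; Δv = 457×9.80665×ln(4.695) = 4481.6×1.5464 ≈ 6931 m/s.
Total Δv = 6710 + 6931 = 13641 m/s.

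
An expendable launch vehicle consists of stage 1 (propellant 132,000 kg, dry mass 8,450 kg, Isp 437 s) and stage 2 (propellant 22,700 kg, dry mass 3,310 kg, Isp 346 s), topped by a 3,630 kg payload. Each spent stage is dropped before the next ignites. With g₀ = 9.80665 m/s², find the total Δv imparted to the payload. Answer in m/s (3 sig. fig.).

Δv ≈ 11300 m/s

Ignition mass of stage 1 = 132,000+8,450 + 22,700+3,310 + 3,630 = 170,090 kg.
Stage 1: m₀ = 170,090 kg, m_f = 170,090 − 132,000 = 38,090 kg; Δv = 437×9.80665×ln(4.465) = 4285.5×1.4964 ≈ 6413 m/s.
Stage 2: m₀ = 29,640 kg, m_f = 29,640 − 22,700 = 6,940 kg; Δv = 346×9.80665×ln(4.271) = 3393.1×1.4518 ≈ 4926 m/s.
Total Δv = 6413 + 4926 = 11339 m/s.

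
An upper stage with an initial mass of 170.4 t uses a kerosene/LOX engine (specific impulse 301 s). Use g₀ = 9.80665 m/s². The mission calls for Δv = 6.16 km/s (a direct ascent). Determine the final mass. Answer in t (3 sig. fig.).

final mass ≈ 21.1 t

v_e = Isp · g₀ = 301 × 9.80665 = 2951.8 m/s.
m₀/m_f = exp(Δv / v_e) = exp(6160 / 2951.8) = exp(2.0869) = 8.0596.
m_f = m₀ / 8.0596 = 170.4 / 8.0596 = 21.1425 t.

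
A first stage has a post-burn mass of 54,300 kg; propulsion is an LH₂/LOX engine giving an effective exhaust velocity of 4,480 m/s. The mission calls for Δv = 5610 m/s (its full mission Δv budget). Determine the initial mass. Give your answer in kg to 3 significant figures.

m₀/m_f = exp(Δv / v_e) = exp(5610 / 4480.0) = exp(1.2522) = 3.4981.
m₀ = m_f × 3.4981 = 54,300 × 3.4981 = 189,947 kg.

initial mass ≈ 190000 kg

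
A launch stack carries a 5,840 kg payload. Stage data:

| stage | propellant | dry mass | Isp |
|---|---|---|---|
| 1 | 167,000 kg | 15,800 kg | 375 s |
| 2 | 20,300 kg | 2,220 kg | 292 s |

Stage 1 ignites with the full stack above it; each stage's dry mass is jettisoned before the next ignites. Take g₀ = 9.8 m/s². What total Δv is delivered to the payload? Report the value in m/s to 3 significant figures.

Δv ≈ 9350 m/s

Ignition mass of stage 1 = 167,000+15,800 + 20,300+2,220 + 5,840 = 211,160 kg.
Stage 1: m₀ = 211,160 kg, m_f = 211,160 − 167,000 = 44,160 kg; Δv = 375×9.8×ln(4.782) = 3675.0×1.5648 ≈ 5751 m/s.
Stage 2: m₀ = 28,360 kg, m_f = 28,360 − 20,300 = 8,060 kg; Δv = 292×9.8×ln(3.519) = 2861.6×1.2581 ≈ 3600 m/s.
Total Δv = 5751 + 3600 = 9351 m/s.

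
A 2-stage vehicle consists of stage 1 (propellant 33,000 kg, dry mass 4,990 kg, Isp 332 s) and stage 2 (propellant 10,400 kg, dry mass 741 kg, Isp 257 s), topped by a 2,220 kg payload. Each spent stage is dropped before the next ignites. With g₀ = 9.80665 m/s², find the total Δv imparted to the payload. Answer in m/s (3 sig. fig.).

Δv ≈ 7150 m/s

Ignition mass of stage 1 = 33,000+4,990 + 10,400+741 + 2,220 = 51,351 kg.
Stage 1: m₀ = 51,351 kg, m_f = 51,351 − 33,000 = 18,351 kg; Δv = 332×9.80665×ln(2.798) = 3255.8×1.0290 ≈ 3350 m/s.
Stage 2: m₀ = 13,361 kg, m_f = 13,361 − 10,400 = 2,961 kg; Δv = 257×9.80665×ln(4.512) = 2520.3×1.5068 ≈ 3798 m/s.
Total Δv = 3350 + 3798 = 7148 m/s.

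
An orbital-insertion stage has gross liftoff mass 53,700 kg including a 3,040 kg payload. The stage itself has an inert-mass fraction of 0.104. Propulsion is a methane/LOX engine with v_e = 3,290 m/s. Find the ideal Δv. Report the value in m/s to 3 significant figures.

Δv ≈ 6140 m/s

Stage wet mass = m₀ − payload = 53,700 − 3,040 = 50,660 kg.
Stage dry mass = ε × stage wet mass = 0.104 × 50,660 = 5,268.64 kg.
Burnout mass m_f = stage dry + payload = 5,268.64 + 3,040 = 8,308.64 kg.
Using Δv = v_e ln(m₀/m_f): Δv = v_e · ln(53,700/8,308.64) = 3290.0 × ln(6.463) = 3290.0 × 1.8661 ≈ 6140 m/s.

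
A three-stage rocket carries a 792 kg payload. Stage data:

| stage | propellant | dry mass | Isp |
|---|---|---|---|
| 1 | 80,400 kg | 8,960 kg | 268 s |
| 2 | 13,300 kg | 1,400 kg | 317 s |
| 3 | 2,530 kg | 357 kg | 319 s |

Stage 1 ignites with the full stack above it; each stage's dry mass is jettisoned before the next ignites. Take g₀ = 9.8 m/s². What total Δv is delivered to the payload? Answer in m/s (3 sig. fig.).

Δv ≈ 11200 m/s

Ignition mass of stage 1 = 80,400+8,960 + 13,300+1,400 + 2,530+357 + 792 = 107,739 kg.
Stage 1: m₀ = 107,739 kg, m_f = 107,739 − 80,400 = 27,339 kg; Δv = 268×9.8×ln(3.941) = 2626.4×1.3714 ≈ 3602 m/s.
Stage 2: m₀ = 18,379 kg, m_f = 18,379 − 13,300 = 5,079 kg; Δv = 317×9.8×ln(3.619) = 3106.6×1.2861 ≈ 3995 m/s.
Stage 3: m₀ = 3,679 kg, m_f = 3,679 − 2,530 = 1,149 kg; Δv = 319×9.8×ln(3.202) = 3126.2×1.1637 ≈ 3638 m/s.
Total Δv = 3602 + 3995 + 3638 = 11235 m/s.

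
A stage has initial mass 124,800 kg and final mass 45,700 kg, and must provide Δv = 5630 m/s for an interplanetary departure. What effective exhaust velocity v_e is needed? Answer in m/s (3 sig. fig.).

v_e ≈ 5600 m/s

ln(m₀/m_f) = ln(124800/45700) = ln(2.731) = 1.0046.
Rocket equation: v_e = Δv / ln(m₀/m_f) = 5630 / 1.0046 = 5604.1 m/s.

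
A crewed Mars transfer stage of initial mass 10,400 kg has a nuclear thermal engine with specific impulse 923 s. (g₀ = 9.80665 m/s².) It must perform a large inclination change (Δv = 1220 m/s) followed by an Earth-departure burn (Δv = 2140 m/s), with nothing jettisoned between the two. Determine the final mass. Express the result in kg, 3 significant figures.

v_e = Isp · g₀ = 923 × 9.80665 = 9051.5 m/s.
After the first burn: m = 10400 × exp(−1220/9051.5) = 10400 × 0.87390 = 9,088.56 kg.
After the second burn: m = 9,088.56 × exp(−2140/9051.5) = 9,088.56 × 0.78945 = 7,174.96 kg.

final mass ≈ 7170 kg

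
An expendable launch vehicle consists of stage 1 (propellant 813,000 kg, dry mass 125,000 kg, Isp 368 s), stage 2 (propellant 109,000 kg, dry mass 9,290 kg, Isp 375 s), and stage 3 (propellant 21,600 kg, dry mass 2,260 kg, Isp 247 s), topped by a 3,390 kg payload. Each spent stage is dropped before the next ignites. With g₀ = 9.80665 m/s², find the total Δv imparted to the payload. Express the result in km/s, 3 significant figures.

Ignition mass of stage 1 = 813,000+125,000 + 109,000+9,290 + 21,600+2,260 + 3,390 = 1,083,540 kg.
Stage 1: m₀ = 1,083,540 kg, m_f = 1,083,540 − 813,000 = 270,540 kg; Δv = 368×9.80665×ln(4.005) = 3608.8×1.3876 ≈ 5008 m/s.
Stage 2: m₀ = 145,540 kg, m_f = 145,540 − 109,000 = 36,540 kg; Δv = 375×9.80665×ln(3.983) = 3677.5×1.3820 ≈ 5082 m/s.
Stage 3: m₀ = 27,250 kg, m_f = 27,250 − 21,600 = 5,650 kg; Δv = 247×9.80665×ln(4.823) = 2422.2×1.5734 ≈ 3811 m/s.
Total Δv = 5008 + 5082 + 3811 = 13901 m/s.

Δv ≈ 13.9 km/s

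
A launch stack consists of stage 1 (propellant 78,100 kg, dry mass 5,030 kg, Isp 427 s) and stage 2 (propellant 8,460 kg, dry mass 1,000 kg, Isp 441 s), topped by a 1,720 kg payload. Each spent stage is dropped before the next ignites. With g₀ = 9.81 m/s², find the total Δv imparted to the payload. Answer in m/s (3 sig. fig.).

Ignition mass of stage 1 = 78,100+5,030 + 8,460+1,000 + 1,720 = 94,310 kg.
Stage 1: m₀ = 94,310 kg, m_f = 94,310 − 78,100 = 16,210 kg; Δv = 427×9.81×ln(5.818) = 4188.9×1.7610 ≈ 7376 m/s.
Stage 2: m₀ = 11,180 kg, m_f = 11,180 − 8,460 = 2,720 kg; Δv = 441×9.81×ln(4.11) = 4326.2×1.4135 ≈ 6115 m/s.
Total Δv = 7376 + 6115 = 13491 m/s.

Δv ≈ 13500 m/s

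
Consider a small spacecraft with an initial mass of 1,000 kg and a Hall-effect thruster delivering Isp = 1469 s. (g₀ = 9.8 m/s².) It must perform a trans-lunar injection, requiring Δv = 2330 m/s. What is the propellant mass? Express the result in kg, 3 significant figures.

v_e = Isp · g₀ = 1469 × 9.8 = 14396.2 m/s.
m₀/m_f = exp(Δv / v_e) = exp(2330 / 14396.2) = exp(0.1618) = 1.1757.
m_f = 1,000 / 1.1757 = 850.557 kg, so propellant = m₀ − m_f = 1,000 − 850.557 = 149.443 kg.

propellant mass ≈ 149 kg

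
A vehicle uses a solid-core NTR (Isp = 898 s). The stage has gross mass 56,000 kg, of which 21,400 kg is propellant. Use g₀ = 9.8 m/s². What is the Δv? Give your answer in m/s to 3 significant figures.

v_e = Isp · g₀ = 898 × 9.8 = 8800.4 m/s.
m_f = m₀ − m_prop = 56,000 − 21,400 = 34,600 kg.
Δv = v_e · ln(m₀/m_f) = 8800.4 × ln(1.618) = 8800.4 × 0.4815 ≈ 4237.4 m/s.

Δv ≈ 4240 m/s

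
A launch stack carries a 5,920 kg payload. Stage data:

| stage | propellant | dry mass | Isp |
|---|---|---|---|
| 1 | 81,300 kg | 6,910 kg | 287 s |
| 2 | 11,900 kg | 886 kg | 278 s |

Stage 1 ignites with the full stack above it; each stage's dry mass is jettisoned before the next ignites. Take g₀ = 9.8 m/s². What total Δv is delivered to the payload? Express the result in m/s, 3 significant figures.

Δv ≈ 6770 m/s

Ignition mass of stage 1 = 81,300+6,910 + 11,900+886 + 5,920 = 106,916 kg.
Stage 1: m₀ = 106,916 kg, m_f = 106,916 − 81,300 = 25,616 kg; Δv = 287×9.8×ln(4.174) = 2812.6×1.4288 ≈ 4019 m/s.
Stage 2: m₀ = 18,706 kg, m_f = 18,706 − 11,900 = 6,806 kg; Δv = 278×9.8×ln(2.748) = 2724.4×1.0110 ≈ 2754 m/s.
Total Δv = 4019 + 2754 = 6773 m/s.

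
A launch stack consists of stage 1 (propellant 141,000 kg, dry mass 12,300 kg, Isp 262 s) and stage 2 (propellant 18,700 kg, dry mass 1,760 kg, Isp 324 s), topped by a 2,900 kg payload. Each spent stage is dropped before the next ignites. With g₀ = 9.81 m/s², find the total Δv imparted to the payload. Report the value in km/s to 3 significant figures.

Ignition mass of stage 1 = 141,000+12,300 + 18,700+1,760 + 2,900 = 176,660 kg.
Stage 1: m₀ = 176,660 kg, m_f = 176,660 − 141,000 = 35,660 kg; Δv = 262×9.81×ln(4.954) = 2570.2×1.6002 ≈ 4113 m/s.
Stage 2: m₀ = 23,360 kg, m_f = 23,360 − 18,700 = 4,660 kg; Δv = 324×9.81×ln(5.013) = 3178.4×1.6120 ≈ 5124 m/s.
Total Δv = 4113 + 5124 = 9237 m/s.

Δv ≈ 9.24 km/s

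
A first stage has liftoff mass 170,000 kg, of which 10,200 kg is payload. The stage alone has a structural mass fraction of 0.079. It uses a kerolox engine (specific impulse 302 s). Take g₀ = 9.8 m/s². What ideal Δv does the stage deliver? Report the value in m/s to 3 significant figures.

Δv ≈ 5940 m/s

Stage wet mass = m₀ − payload = 170,000 − 10,200 = 159,800 kg.
Stage dry mass = ε × stage wet mass = 0.079 × 159,800 = 12,624.2 kg.
Burnout mass m_f = stage dry + payload = 12,624.2 + 10,200 = 22,824.2 kg.
v_e = Isp · g₀ = 302 × 9.8 = 2959.6 m/s.
Δv = v_e · ln(170,000/22,824.2) = 2959.6 × ln(7.448) = 2959.6 × 2.0080 ≈ 5943 m/s.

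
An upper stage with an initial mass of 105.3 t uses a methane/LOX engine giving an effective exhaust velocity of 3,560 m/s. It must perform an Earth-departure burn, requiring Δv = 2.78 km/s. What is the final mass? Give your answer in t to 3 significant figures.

Rocket equation: m₀/m_f = exp(Δv / v_e) = exp(2780 / 3560.0) = exp(0.7809) = 2.1834.
m_f = m₀ / 2.1834 = 105.3 / 2.1834 = 48.2275 t.

final mass ≈ 48.2 t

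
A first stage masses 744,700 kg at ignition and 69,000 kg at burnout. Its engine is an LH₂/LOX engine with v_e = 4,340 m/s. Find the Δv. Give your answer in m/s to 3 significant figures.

By the Tsiolkovsky rocket equation, Δv = v_e · ln(m₀/m_f) = 4340.0 × ln(10.79) = 4340.0 × 2.3789 ≈ 10324.3 m/s.

Δv ≈ 10300 m/s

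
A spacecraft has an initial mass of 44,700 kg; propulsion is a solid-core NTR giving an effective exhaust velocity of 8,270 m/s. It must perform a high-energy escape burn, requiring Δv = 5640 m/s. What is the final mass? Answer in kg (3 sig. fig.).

final mass ≈ 22600 kg

By the Tsiolkovsky rocket equation, m₀/m_f = exp(Δv / v_e) = exp(5640 / 8270.0) = exp(0.6820) = 1.9778.
m_f = m₀ / 1.9778 = 44,700 / 1.9778 = 22,600.9 kg.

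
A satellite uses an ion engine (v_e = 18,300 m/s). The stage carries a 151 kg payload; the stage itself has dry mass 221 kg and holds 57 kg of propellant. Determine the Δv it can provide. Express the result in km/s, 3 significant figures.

Δv ≈ 2.61 km/s

m₀ = payload + dry + propellant = 151 + 221 + 57 = 429 kg.
m_f = payload + dry = 151 + 221 = 372 kg.
Using Δv = v_e ln(m₀/m_f): Δv = v_e · ln(m₀/m_f) = 18300.0 × ln(1.153) = 18300.0 × 0.1426 ≈ 2608.9 m/s.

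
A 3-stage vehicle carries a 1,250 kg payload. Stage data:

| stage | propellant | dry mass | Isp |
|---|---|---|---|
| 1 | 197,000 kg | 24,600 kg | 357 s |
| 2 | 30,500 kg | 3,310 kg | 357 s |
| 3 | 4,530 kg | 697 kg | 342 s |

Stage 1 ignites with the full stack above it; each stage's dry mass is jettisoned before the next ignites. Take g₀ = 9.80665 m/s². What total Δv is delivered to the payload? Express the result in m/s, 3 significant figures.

Δv ≈ 13900 m/s

Ignition mass of stage 1 = 197,000+24,600 + 30,500+3,310 + 4,530+697 + 1,250 = 261,887 kg.
Stage 1: m₀ = 261,887 kg, m_f = 261,887 − 197,000 = 64,887 kg; Δv = 357×9.80665×ln(4.036) = 3501.0×1.3953 ≈ 4885 m/s.
Stage 2: m₀ = 40,287 kg, m_f = 40,287 − 30,500 = 9,787 kg; Δv = 357×9.80665×ln(4.116) = 3501.0×1.4150 ≈ 4954 m/s.
Stage 3: m₀ = 6,477 kg, m_f = 6,477 − 4,530 = 1,947 kg; Δv = 342×9.80665×ln(3.327) = 3353.9×1.2020 ≈ 4031 m/s.
Total Δv = 4885 + 4954 + 4031 = 13870 m/s.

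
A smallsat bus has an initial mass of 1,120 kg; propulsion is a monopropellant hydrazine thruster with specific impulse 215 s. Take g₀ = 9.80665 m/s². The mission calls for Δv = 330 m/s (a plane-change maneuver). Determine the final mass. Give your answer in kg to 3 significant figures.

v_e = Isp · g₀ = 215 × 9.80665 = 2108.4 m/s.
m₀/m_f = exp(Δv / v_e) = exp(330 / 2108.4) = exp(0.1565) = 1.1694.
m_f = m₀ / 1.1694 = 1,120 / 1.1694 = 957.756 kg.

final mass ≈ 958 kg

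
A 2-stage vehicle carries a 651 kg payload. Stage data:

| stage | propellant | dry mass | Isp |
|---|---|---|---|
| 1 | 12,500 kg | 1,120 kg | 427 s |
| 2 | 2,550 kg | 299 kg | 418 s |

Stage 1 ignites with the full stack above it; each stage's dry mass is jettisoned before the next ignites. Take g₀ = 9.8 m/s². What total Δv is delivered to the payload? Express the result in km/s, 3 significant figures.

Δv ≈ 10.8 km/s

Ignition mass of stage 1 = 12,500+1,120 + 2,550+299 + 651 = 17,120 kg.
Stage 1: m₀ = 17,120 kg, m_f = 17,120 − 12,500 = 4,620 kg; Δv = 427×9.8×ln(3.706) = 4184.6×1.3099 ≈ 5481 m/s.
Stage 2: m₀ = 3,500 kg, m_f = 3,500 − 2,550 = 950 kg; Δv = 418×9.8×ln(3.684) = 4096.4×1.3041 ≈ 5342 m/s.
Total Δv = 5481 + 5342 = 10823 m/s.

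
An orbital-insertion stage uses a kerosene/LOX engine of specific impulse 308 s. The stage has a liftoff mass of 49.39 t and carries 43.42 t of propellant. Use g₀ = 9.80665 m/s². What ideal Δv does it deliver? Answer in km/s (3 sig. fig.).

Δv ≈ 6.38 km/s

v_e = Isp · g₀ = 308 × 9.80665 = 3020.4 m/s.
m_f = m₀ − m_prop = 49.39 − 43.42 = 5.97 t.
Δv = v_e · ln(m₀/m_f) = 3020.4 × ln(8.273) = 3020.4 × 2.1130 ≈ 6382.2 m/s.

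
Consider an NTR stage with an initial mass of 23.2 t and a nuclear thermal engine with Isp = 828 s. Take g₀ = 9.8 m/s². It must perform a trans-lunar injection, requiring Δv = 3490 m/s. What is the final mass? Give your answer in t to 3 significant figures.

v_e = Isp · g₀ = 828 × 9.8 = 8114.4 m/s.
Rocket equation: m₀/m_f = exp(Δv / v_e) = exp(3490 / 8114.4) = exp(0.4301) = 1.5374.
m_f = m₀ / 1.5374 = 23.2 / 1.5374 = 15.0904 t.

final mass ≈ 15.1 t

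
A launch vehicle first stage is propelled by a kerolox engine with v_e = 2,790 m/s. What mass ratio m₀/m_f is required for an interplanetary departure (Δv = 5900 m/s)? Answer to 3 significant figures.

mass ratio ≈ 8.29

m₀/m_f = exp(Δv / v_e) = exp(5900 / 2790.0) = exp(2.1147) = 8.2871.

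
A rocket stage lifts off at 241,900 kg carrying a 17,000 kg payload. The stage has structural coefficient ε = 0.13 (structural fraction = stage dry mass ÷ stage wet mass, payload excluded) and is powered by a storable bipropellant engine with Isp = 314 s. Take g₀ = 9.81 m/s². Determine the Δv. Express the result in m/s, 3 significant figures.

Stage wet mass = m₀ − payload = 241,900 − 17,000 = 224,900 kg.
Stage dry mass = ε × stage wet mass = 0.13 × 224,900 = 29,237 kg.
Burnout mass m_f = stage dry + payload = 29,237 + 17,000 = 46,237 kg.
v_e = Isp · g₀ = 314 × 9.81 = 3080.3 m/s.
Rocket equation: Δv = v_e · ln(241,900/46,237) = 3080.3 × ln(5.232) = 3080.3 × 1.6547 ≈ 5097 m/s.

Δv ≈ 5100 m/s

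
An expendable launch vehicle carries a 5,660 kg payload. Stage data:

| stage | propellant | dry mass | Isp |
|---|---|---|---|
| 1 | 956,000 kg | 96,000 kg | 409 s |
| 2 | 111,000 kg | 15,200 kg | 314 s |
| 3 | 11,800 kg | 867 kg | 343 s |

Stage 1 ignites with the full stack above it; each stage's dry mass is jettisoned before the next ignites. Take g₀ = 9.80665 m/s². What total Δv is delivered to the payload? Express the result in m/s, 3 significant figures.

Δv ≈ 14400 m/s

Ignition mass of stage 1 = 956,000+96,000 + 111,000+15,200 + 11,800+867 + 5,660 = 1,196,527 kg.
Stage 1: m₀ = 1,196,527 kg, m_f = 1,196,527 − 956,000 = 240,527 kg; Δv = 409×9.80665×ln(4.975) = 4010.9×1.6043 ≈ 6435 m/s.
Stage 2: m₀ = 144,527 kg, m_f = 144,527 − 111,000 = 33,527 kg; Δv = 314×9.80665×ln(4.311) = 3079.3×1.4611 ≈ 4499 m/s.
Stage 3: m₀ = 18,327 kg, m_f = 18,327 − 11,800 = 6,527 kg; Δv = 343×9.80665×ln(2.808) = 3363.7×1.0324 ≈ 3473 m/s.
Total Δv = 6435 + 4499 + 3473 = 14407 m/s.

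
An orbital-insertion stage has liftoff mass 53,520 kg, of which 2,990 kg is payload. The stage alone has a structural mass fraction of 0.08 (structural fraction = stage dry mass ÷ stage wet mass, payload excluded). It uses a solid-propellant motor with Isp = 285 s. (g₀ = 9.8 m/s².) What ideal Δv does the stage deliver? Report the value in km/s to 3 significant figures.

Stage wet mass = m₀ − payload = 53,520 − 2,990 = 50,530 kg.
Stage dry mass = ε × stage wet mass = 0.08 × 50,530 = 4,042.4 kg.
Burnout mass m_f = stage dry + payload = 4,042.4 + 2,990 = 7,032.4 kg.
v_e = Isp · g₀ = 285 × 9.8 = 2793.0 m/s.
From the ideal rocket equation, Δv = v_e · ln(53,520/7,032.4) = 2793.0 × ln(7.61) = 2793.0 × 2.0295 ≈ 5668 m/s.

Δv ≈ 5.67 km/s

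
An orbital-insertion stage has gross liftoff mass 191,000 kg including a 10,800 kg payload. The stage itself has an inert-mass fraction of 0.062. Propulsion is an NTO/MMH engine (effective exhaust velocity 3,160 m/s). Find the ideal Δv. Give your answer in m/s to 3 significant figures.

Stage wet mass = m₀ − payload = 191,000 − 10,800 = 180,200 kg.
Stage dry mass = ε × stage wet mass = 0.062 × 180,200 = 11,172.4 kg.
Burnout mass m_f = stage dry + payload = 11,172.4 + 10,800 = 21,972.4 kg.
From the ideal rocket equation, Δv = v_e · ln(191,000/21,972.4) = 3160.0 × ln(8.693) = 3160.0 × 2.1625 ≈ 6833 m/s.

Δv ≈ 6830 m/s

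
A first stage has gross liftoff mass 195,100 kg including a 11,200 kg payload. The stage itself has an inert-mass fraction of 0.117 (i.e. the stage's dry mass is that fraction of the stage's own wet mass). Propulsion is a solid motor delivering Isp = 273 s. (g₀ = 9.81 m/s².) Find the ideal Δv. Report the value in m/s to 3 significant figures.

Δv ≈ 4780 m/s

Stage wet mass = m₀ − payload = 195,100 − 11,200 = 183,900 kg.
Stage dry mass = ε × stage wet mass = 0.117 × 183,900 = 21,516.3 kg.
Burnout mass m_f = stage dry + payload = 21,516.3 + 11,200 = 32,716.3 kg.
v_e = Isp · g₀ = 273 × 9.81 = 2678.1 m/s.
Using Δv = v_e ln(m₀/m_f): Δv = v_e · ln(195,100/32,716.3) = 2678.1 × ln(5.963) = 2678.1 × 1.7856 ≈ 4782 m/s.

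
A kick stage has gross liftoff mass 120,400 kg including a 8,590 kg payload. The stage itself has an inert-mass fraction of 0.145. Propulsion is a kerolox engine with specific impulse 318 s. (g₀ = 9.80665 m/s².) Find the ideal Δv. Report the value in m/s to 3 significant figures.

Stage wet mass = m₀ − payload = 120,400 − 8,590 = 111,810 kg.
Stage dry mass = ε × stage wet mass = 0.145 × 111,810 = 16,212.5 kg.
Burnout mass m_f = stage dry + payload = 16,212.5 + 8,590 = 24,802.5 kg.
v_e = Isp · g₀ = 318 × 9.80665 = 3118.5 m/s.
Δv = v_e · ln(120,400/24,802.5) = 3118.5 × ln(4.854) = 3118.5 × 1.5799 ≈ 4927 m/s.

Δv ≈ 4930 m/s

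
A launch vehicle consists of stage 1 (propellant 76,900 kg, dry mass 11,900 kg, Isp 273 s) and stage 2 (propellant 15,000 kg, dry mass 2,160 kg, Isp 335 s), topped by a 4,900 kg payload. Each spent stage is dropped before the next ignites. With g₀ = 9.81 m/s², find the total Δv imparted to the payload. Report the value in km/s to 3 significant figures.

Δv ≈ 6.91 km/s

Ignition mass of stage 1 = 76,900+11,900 + 15,000+2,160 + 4,900 = 110,860 kg.
Stage 1: m₀ = 110,860 kg, m_f = 110,860 − 76,900 = 33,960 kg; Δv = 273×9.81×ln(3.264) = 2678.1×1.1831 ≈ 3168 m/s.
Stage 2: m₀ = 22,060 kg, m_f = 22,060 − 15,000 = 7,060 kg; Δv = 335×9.81×ln(3.125) = 3286.4×1.1393 ≈ 3744 m/s.
Total Δv = 3168 + 3744 = 6912 m/s.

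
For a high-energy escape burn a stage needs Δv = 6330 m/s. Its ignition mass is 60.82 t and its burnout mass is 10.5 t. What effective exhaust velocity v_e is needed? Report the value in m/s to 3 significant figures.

ln(m₀/m_f) = ln(60820/10500) = ln(5.792) = 1.7565.
From the ideal rocket equation, v_e = Δv / ln(m₀/m_f) = 6330 / 1.7565 = 3603.7 m/s.

v_e ≈ 3600 m/s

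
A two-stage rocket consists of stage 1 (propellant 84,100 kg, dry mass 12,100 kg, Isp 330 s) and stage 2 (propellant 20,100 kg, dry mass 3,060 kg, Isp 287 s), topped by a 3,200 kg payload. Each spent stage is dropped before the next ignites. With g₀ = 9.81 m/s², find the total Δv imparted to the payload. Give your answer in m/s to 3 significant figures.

Δv ≈ 7800 m/s

Ignition mass of stage 1 = 84,100+12,100 + 20,100+3,060 + 3,200 = 122,560 kg.
Stage 1: m₀ = 122,560 kg, m_f = 122,560 − 84,100 = 38,460 kg; Δv = 330×9.81×ln(3.187) = 3237.3×1.1590 ≈ 3752 m/s.
Stage 2: m₀ = 26,360 kg, m_f = 26,360 − 20,100 = 6,260 kg; Δv = 287×9.81×ln(4.211) = 2815.5×1.4377 ≈ 4048 m/s.
Total Δv = 3752 + 4048 = 7800 m/s.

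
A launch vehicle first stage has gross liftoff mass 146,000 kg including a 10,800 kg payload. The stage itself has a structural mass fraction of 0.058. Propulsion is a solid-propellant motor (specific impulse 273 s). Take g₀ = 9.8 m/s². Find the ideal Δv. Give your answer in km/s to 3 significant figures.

Δv ≈ 5.51 km/s

Stage wet mass = m₀ − payload = 146,000 − 10,800 = 135,200 kg.
Stage dry mass = ε × stage wet mass = 0.058 × 135,200 = 7,841.6 kg.
Burnout mass m_f = stage dry + payload = 7,841.6 + 10,800 = 18,641.6 kg.
v_e = Isp · g₀ = 273 × 9.8 = 2675.4 m/s.
Rocket equation: Δv = v_e · ln(146,000/18,641.6) = 2675.4 × ln(7.832) = 2675.4 × 2.0582 ≈ 5507 m/s.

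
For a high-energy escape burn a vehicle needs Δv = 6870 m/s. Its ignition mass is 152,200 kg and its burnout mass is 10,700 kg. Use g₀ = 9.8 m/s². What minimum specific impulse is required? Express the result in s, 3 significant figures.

ln(m₀/m_f) = ln(152200/10700) = ln(14.22) = 2.6550.
Using Δv = v_e ln(m₀/m_f): v_e = Δv / ln(m₀/m_f) = 6870 / 2.6550 = 2587.6 m/s.
Isp = v_e / g₀ = 2587.6 / 9.8 = 264.0 s.

Isp ≈ 264 s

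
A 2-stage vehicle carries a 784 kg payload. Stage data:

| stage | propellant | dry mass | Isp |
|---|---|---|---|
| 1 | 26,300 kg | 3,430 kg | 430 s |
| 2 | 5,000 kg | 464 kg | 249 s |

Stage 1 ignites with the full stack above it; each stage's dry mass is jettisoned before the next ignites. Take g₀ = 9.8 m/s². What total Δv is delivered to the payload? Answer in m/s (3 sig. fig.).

Δv ≈ 9460 m/s

Ignition mass of stage 1 = 26,300+3,430 + 5,000+464 + 784 = 35,978 kg.
Stage 1: m₀ = 35,978 kg, m_f = 35,978 − 26,300 = 9,678 kg; Δv = 430×9.8×ln(3.718) = 4214.0×1.3131 ≈ 5533 m/s.
Stage 2: m₀ = 6,248 kg, m_f = 6,248 − 5,000 = 1,248 kg; Δv = 249×9.8×ln(5.006) = 2440.2×1.6107 ≈ 3930 m/s.
Total Δv = 5533 + 3930 = 9463 m/s.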